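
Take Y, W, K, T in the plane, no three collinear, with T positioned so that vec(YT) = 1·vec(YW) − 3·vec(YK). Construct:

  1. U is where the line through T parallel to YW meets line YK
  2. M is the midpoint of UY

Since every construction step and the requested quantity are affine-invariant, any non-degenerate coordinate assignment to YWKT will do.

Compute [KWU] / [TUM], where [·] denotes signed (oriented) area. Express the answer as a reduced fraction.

Set Y = (0, 0), W = (1, 0), K = (0, 1), T = (1, -3); any affine frame gives the same invariant.
1. U is where the line through T parallel to YW meets line YK ⇒ U = (0, -3)
2. M is the midpoint of UY ⇒ M = (0, -3/2)
2·[KWU] = -4, 2·[TUM] = -3/2
[KWU]:[TUM] = -4:-3/2 = 8/3

[KWU]:[TUM] = 8/3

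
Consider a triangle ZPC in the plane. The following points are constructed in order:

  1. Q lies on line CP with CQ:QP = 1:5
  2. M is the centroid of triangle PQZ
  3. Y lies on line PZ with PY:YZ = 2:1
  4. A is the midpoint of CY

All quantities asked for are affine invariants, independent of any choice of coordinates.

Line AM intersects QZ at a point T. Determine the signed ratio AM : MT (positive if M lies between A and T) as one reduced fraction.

AM:MT = -4/5

Work in coordinates with Z = (0, 0), P = (1, 0), C = (0, 1).
1. Q lies on line CP with CQ:QP = 1:5 ⇒ Q = (1/6, 5/6)
2. M is the centroid of triangle PQZ ⇒ M = (7/18, 5/18)
3. Y lies on line PZ with PY:YZ = 2:1 ⇒ Y = (1/3, 0)
4. A is the midpoint of CY ⇒ A = (1/6, 1/2)
line AM meets QZ at T = (1/9, 5/9)
M = A + t·(T−A) with t = -4, so AM:MT = -4:5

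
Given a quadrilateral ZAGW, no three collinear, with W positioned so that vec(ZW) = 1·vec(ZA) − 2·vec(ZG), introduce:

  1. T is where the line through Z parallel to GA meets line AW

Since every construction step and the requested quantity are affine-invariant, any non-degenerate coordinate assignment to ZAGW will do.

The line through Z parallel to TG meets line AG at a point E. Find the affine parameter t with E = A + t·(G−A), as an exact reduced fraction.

t = 2

Set Z = (0, 0), A = (1, 0), G = (0, 1), W = (1, -2); any affine frame gives the same invariant.
1. T is where the line through Z parallel to GA meets line AW ⇒ T = (1, -1)
through Z parallel to TG: direction (-1, 2); meets AG at E = (-1, 2)
E = A + t·(G−A) with t = 2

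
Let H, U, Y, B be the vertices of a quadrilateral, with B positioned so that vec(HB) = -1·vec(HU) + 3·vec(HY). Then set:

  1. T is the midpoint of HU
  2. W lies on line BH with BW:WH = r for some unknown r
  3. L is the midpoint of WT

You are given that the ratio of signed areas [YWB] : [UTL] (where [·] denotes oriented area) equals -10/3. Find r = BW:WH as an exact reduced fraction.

r = -5/2

Choose coordinates H = (0, 0), U = (1, 0), Y = (0, 1), B = (-1, 3).
1. T is the midpoint of HU ⇒ T = (1/2, 0)
2. With BW:WH = r, write λ = r/(r+1) so W = B + λ·(H−B); W is affine-linear in λ
3. L is the midpoint of WT ⇒ L is an affine combination of earlier points and hence also affine-linear in λ
Every point depending on W is an affine combination of W and λ-independent points, so each such coordinate is linear in λ; the λ² term in each signed area is a multiple of (H−B)×(H−B) = 0, so 2·[YWB] and 2·[UTL] are each linear in λ. Evaluating at λ=0 and λ=1:
  2·[YWB] = −λ,   2·[UTL] = 3/4·λ − 3/4
So [YWB]:[UTL] = (−λ) / (3/4·λ − 3/4). Setting this equal to -10/3:
  −λ = -10/3·(3/4·λ − 3/4)  ⇒  λ = 5/3
Then r = λ/(1−λ) = (5/3)/(-2/3) = -5/2. Check: with r = -5/2, W = (2/3, -2) and [YWB]:[UTL] = -10/3 as required.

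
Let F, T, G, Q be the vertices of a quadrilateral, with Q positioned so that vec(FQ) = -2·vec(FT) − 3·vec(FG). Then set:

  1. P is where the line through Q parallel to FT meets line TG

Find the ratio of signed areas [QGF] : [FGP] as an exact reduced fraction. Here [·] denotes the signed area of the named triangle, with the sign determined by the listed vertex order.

Assign F = (0, 0), T = (1, 0), G = (0, 1), Q = (-2, -3) — the answer is frame-independent, so this choice is without loss of generality.
1. P is where the line through Q parallel to FT meets line TG ⇒ P = (4, -3)
2·[QGF] = -2, 2·[FGP] = -4
[QGF]:[FGP] = -2:-4 = 1/2

[QGF]:[FGP] = 1/2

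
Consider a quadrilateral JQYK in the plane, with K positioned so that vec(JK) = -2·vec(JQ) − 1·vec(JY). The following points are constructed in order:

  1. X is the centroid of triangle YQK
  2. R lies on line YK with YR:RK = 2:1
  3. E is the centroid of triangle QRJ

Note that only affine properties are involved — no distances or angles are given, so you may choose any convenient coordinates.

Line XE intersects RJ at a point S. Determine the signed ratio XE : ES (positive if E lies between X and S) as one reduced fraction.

XE:ES = -2

Work in coordinates with J = (0, 0), Q = (1, 0), Y = (0, 1), K = (-2, -1).
1. X is the centroid of triangle YQK ⇒ X = (-1/3, 0)
2. R lies on line YK with YR:RK = 2:1 ⇒ R = (-4/3, -1/3)
3. E is the centroid of triangle QRJ ⇒ E = (-1/9, -1/9)
line XE meets RJ at S = (-2/9, -1/18)
E = X + t·(S−X) with t = 2, so XE:ES = 2:-1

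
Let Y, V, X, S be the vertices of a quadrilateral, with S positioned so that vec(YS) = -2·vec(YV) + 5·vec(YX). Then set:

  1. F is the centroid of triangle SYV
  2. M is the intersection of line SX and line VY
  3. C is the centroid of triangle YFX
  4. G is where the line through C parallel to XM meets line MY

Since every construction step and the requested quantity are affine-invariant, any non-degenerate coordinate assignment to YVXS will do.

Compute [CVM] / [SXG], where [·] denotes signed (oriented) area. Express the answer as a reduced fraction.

[CVM]:[SXG] = 2/3

Assign Y = (0, 0), V = (1, 0), X = (0, 1), S = (-2, 5) — the answer is frame-independent, so this choice is without loss of generality.
1. F is the centroid of triangle SYV ⇒ F = (-1/3, 5/3)
2. M is the intersection of line SX and line VY ⇒ M = (1/2, 0)
3. C is the centroid of triangle YFX ⇒ C = (-1/9, 8/9)
4. G is where the line through C parallel to XM meets line MY ⇒ G = (1/3, 0)
2·[CVM] = -4/9, 2·[SXG] = -2/3
[CVM]:[SXG] = -4/9:-2/3 = 2/3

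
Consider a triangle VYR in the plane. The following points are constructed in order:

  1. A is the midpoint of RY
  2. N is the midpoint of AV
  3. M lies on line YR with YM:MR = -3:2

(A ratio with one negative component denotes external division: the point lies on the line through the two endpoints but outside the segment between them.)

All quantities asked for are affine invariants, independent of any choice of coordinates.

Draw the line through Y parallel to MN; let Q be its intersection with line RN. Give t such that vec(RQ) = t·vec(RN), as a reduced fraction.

Set V = (0, 0), Y = (1, 0), R = (0, 1); any affine frame gives the same invariant.
1. A is the midpoint of RY ⇒ A = (1/2, 1/2)
2. N is the midpoint of AV ⇒ N = (1/4, 1/4)
3. M lies on line YR with YM:MR = -3:2 ⇒ M = (-2, 3)
through Y parallel to MN: direction (9/4, -11/4); meets RN at Q = (-1/8, 11/8)
Q = R + t·(N−R) with t = -1/2

t = -1/2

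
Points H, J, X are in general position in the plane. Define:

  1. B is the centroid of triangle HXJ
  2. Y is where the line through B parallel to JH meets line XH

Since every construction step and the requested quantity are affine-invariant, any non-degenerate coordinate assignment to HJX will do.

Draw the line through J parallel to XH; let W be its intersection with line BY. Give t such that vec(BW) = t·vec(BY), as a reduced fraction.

Work in coordinates with H = (0, 0), J = (1, 0), X = (0, 1).
1. B is the centroid of triangle HXJ ⇒ B = (1/3, 1/3)
2. Y is where the line through B parallel to JH meets line XH ⇒ Y = (0, 1/3)
through J parallel to XH: direction (0, -1); meets BY at W = (1, 1/3)
W = B + t·(Y−B) with t = -2

t = -2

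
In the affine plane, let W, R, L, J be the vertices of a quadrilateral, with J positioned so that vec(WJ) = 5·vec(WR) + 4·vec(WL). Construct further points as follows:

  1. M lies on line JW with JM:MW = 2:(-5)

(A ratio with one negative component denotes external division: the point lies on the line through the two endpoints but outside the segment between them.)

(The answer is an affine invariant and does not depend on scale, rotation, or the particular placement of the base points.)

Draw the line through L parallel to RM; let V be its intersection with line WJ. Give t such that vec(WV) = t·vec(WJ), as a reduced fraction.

Work in coordinates with W = (0, 0), R = (1, 0), L = (0, 1), J = (5, 4).
1. M lies on line JW with JM:MW = 2:(-5) ⇒ M = (25/3, 20/3)
through L parallel to RM: direction (22/3, 20/3); meets WJ at V = (-55/6, -22/3)
V = W + t·(J−W) with t = -11/6

t = -11/6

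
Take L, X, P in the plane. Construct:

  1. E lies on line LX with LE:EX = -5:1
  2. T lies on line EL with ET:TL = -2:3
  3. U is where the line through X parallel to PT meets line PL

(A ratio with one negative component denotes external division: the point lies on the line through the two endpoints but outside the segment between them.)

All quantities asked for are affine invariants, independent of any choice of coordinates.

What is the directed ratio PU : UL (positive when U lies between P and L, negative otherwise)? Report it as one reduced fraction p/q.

PU:UL = 11/4

Work in coordinates with L = (0, 0), X = (1, 0), P = (0, 1).
1. E lies on line LX with LE:EX = -5:1 ⇒ E = (5/4, 0)
2. T lies on line EL with ET:TL = -2:3 ⇒ T = (15/4, 0)
3. U is where the line through X parallel to PT meets line PL ⇒ U = (0, 4/15)
U = P + t·(L−P) with t = 11/15, so PU:UL = t:(1−t) = 11/15:4/15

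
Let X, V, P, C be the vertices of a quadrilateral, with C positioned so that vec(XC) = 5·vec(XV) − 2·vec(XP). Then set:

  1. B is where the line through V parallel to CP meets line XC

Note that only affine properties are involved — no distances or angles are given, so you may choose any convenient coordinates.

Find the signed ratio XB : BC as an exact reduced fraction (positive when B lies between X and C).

XB:BC = 3/2

Assign X = (0, 0), V = (1, 0), P = (0, 1), C = (5, -2) — the answer is frame-independent, so this choice is without loss of generality.
1. B is where the line through V parallel to CP meets line XC ⇒ B = (3, -6/5)
B = X + t·(C−X) with t = 3/5, so XB:BC = t:(1−t) = 3/5:2/5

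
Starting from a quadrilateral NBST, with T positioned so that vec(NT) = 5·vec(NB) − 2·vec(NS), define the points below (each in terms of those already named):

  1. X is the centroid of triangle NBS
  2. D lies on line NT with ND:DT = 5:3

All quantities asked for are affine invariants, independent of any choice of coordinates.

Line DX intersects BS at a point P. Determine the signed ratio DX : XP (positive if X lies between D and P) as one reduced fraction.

Set N = (0, 0), B = (1, 0), S = (0, 1), T = (5, -2); any affine frame gives the same invariant.
1. X is the centroid of triangle NBS ⇒ X = (1/3, 1/3)
2. D lies on line NT with ND:DT = 5:3 ⇒ D = (25/8, -5/4)
line DX meets BS at P = (32/29, -3/29)
X = D + t·(P−D) with t = 29/21, so DX:XP = 29/21:-8/21

DX:XP = -29/8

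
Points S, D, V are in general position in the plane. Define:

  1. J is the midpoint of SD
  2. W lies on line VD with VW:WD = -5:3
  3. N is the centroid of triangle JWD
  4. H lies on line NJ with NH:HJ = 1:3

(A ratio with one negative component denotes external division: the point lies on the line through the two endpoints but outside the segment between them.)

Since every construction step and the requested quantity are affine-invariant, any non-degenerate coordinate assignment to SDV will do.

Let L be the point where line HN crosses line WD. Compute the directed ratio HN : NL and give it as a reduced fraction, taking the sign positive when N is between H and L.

Assign S = (0, 0), D = (1, 0), V = (0, 1) — the answer is frame-independent, so this choice is without loss of generality.
1. J is the midpoint of SD ⇒ J = (1/2, 0)
2. W lies on line VD with VW:WD = -5:3 ⇒ W = (5/2, -3/2)
3. N is the centroid of triangle JWD ⇒ N = (4/3, -1/2)
4. H lies on line NJ with NH:HJ = 1:3 ⇒ H = (9/8, -3/8)
line HN meets WD at L = (7/4, -3/4)
N = H + t·(L−H) with t = 1/3, so HN:NL = 1/3:2/3

HN:NL = 1/2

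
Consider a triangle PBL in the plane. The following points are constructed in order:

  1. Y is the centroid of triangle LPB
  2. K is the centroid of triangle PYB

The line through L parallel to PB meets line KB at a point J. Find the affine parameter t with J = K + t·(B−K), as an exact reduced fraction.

Choose coordinates P = (0, 0), B = (1, 0), L = (0, 1).
1. Y is the centroid of triangle LPB ⇒ Y = (1/3, 1/3)
2. K is the centroid of triangle PYB ⇒ K = (4/9, 1/9)
through L parallel to PB: direction (1, 0); meets KB at J = (-4, 1)
J = K + t·(B−K) with t = -8

t = -8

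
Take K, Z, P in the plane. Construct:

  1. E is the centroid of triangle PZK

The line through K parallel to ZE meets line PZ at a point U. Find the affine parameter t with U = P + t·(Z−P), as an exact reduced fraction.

t = 2

Work in coordinates with K = (0, 0), Z = (1, 0), P = (0, 1).
1. E is the centroid of triangle PZK ⇒ E = (1/3, 1/3)
through K parallel to ZE: direction (-2/3, 1/3); meets PZ at U = (2, -1)
U = P + t·(Z−P) with t = 2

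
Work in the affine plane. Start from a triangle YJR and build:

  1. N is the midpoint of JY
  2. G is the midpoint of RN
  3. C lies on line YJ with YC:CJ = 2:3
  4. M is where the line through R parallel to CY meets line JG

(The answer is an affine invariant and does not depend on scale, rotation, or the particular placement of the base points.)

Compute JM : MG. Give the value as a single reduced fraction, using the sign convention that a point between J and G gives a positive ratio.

Set Y = (0, 0), J = (1, 0), R = (0, 1); any affine frame gives the same invariant.
1. N is the midpoint of JY ⇒ N = (1/2, 0)
2. G is the midpoint of RN ⇒ G = (1/4, 1/2)
3. C lies on line YJ with YC:CJ = 2:3 ⇒ C = (2/5, 0)
4. M is where the line through R parallel to CY meets line JG ⇒ M = (-1/2, 1)
M = J + t·(G−J) with t = 2, so JM:MG = t:(1−t) = 2:-1

JM:MG = -2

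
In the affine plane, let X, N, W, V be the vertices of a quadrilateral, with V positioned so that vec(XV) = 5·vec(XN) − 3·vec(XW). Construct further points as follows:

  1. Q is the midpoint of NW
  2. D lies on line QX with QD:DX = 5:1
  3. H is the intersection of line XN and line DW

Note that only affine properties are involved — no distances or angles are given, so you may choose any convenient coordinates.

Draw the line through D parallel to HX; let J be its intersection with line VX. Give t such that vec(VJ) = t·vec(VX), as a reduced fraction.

t = 37/36

Assign X = (0, 0), N = (1, 0), W = (0, 1), V = (5, -3) — the answer is frame-independent, so this choice is without loss of generality.
1. Q is the midpoint of NW ⇒ Q = (1/2, 1/2)
2. D lies on line QX with QD:DX = 5:1 ⇒ D = (1/12, 1/12)
3. H is the intersection of line XN and line DW ⇒ H = (1/11, 0)
through D parallel to HX: direction (-1/11, 0); meets VX at J = (-5/36, 1/12)
J = V + t·(X−V) with t = 37/36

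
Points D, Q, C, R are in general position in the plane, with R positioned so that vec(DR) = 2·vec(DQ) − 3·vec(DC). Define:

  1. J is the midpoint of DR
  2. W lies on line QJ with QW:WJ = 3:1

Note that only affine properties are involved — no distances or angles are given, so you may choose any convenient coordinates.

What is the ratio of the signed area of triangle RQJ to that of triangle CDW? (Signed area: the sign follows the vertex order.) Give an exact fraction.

[RQJ]:[CDW] = 3/2

Assign D = (0, 0), Q = (1, 0), C = (0, 1), R = (2, -3) — the answer is frame-independent, so this choice is without loss of generality.
1. J is the midpoint of DR ⇒ J = (1, -3/2)
2. W lies on line QJ with QW:WJ = 3:1 ⇒ W = (1, -9/8)
2·[RQJ] = 3/2, 2·[CDW] = 1
[RQJ]:[CDW] = 3/2:1 = 3/2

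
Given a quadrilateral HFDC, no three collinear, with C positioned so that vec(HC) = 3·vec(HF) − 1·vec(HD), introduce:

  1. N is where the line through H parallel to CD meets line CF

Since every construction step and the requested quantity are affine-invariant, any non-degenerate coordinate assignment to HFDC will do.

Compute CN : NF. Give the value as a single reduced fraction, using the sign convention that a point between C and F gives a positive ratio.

Set H = (0, 0), F = (1, 0), D = (0, 1), C = (3, -1); any affine frame gives the same invariant.
1. N is where the line through H parallel to CD meets line CF ⇒ N = (-3, 2)
N = C + t·(F−C) with t = 3, so CN:NF = t:(1−t) = 3:-2

CN:NF = -3/2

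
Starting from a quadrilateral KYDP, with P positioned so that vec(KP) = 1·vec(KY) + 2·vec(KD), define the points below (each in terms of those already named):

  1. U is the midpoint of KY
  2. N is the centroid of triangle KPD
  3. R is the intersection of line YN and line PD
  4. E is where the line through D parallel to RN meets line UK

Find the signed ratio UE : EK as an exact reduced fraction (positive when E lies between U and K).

UE:EK = -1/4

Work in coordinates with K = (0, 0), Y = (1, 0), D = (0, 1), P = (1, 2).
1. U is the midpoint of KY ⇒ U = (1/2, 0)
2. N is the centroid of triangle KPD ⇒ N = (1/3, 1)
3. R is the intersection of line YN and line PD ⇒ R = (1/5, 6/5)
4. E is where the line through D parallel to RN meets line UK ⇒ E = (2/3, 0)
E = U + t·(K−U) with t = -1/3, so UE:EK = t:(1−t) = -1/3:4/3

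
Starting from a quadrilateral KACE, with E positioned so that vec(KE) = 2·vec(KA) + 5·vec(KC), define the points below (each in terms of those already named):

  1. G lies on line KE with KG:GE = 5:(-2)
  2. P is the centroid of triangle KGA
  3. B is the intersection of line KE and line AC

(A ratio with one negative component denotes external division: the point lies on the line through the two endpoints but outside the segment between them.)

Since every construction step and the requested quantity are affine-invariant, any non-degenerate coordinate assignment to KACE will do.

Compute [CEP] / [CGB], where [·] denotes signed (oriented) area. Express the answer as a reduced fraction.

Choose coordinates K = (0, 0), A = (1, 0), C = (0, 1), E = (2, 5).
1. G lies on line KE with KG:GE = 5:(-2) ⇒ G = (10/3, 25/3)
2. P is the centroid of triangle KGA ⇒ P = (13/9, 25/9)
3. B is the intersection of line KE and line AC ⇒ B = (2/7, 5/7)
2·[CEP] = -20/9, 2·[CGB] = -64/21
[CEP]:[CGB] = -20/9:-64/21 = 35/48

[CEP]:[CGB] = 35/48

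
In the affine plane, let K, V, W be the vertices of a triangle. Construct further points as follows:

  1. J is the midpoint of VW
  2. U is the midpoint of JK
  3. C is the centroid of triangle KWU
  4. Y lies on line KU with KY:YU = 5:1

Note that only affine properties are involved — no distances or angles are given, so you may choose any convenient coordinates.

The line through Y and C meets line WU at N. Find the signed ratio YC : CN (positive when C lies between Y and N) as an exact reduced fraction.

YC:CN = -1/2

Set K = (0, 0), V = (1, 0), W = (0, 1); any affine frame gives the same invariant.
1. J is the midpoint of VW ⇒ J = (1/2, 1/2)
2. U is the midpoint of JK ⇒ U = (1/4, 1/4)
3. C is the centroid of triangle KWU ⇒ C = (1/12, 5/12)
4. Y lies on line KU with KY:YU = 5:1 ⇒ Y = (5/24, 5/24)
line YC meets WU at N = (1/3, 0)
C = Y + t·(N−Y) with t = -1, so YC:CN = -1:2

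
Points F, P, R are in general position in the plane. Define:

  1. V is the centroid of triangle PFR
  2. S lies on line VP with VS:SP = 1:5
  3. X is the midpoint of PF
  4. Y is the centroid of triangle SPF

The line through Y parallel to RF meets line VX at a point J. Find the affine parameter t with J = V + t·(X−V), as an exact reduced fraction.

Assign F = (0, 0), P = (1, 0), R = (0, 1) — the answer is frame-independent, so this choice is without loss of generality.
1. V is the centroid of triangle PFR ⇒ V = (1/3, 1/3)
2. S lies on line VP with VS:SP = 1:5 ⇒ S = (4/9, 5/18)
3. X is the midpoint of PF ⇒ X = (1/2, 0)
4. Y is the centroid of triangle SPF ⇒ Y = (13/27, 5/54)
through Y parallel to RF: direction (0, -1); meets VX at J = (13/27, 1/27)
J = V + t·(X−V) with t = 8/9

t = 8/9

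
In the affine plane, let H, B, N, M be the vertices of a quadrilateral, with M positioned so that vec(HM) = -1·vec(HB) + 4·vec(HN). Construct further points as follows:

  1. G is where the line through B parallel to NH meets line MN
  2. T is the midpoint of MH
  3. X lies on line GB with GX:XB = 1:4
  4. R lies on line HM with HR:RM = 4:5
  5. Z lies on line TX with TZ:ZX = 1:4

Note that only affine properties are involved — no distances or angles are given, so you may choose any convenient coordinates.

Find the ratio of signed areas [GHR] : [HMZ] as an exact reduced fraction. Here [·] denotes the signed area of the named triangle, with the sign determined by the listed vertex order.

Assign H = (0, 0), B = (1, 0), N = (0, 1), M = (-1, 4) — the answer is frame-independent, so this choice is without loss of generality.
1. G is where the line through B parallel to NH meets line MN ⇒ G = (1, -2)
2. T is the midpoint of MH ⇒ T = (-1/2, 2)
3. X lies on line GB with GX:XB = 1:4 ⇒ X = (1, -8/5)
4. R lies on line HM with HR:RM = 4:5 ⇒ R = (-4/9, 16/9)
5. Z lies on line TX with TZ:ZX = 1:4 ⇒ Z = (-1/5, 32/25)
2·[GHR] = -8/9, 2·[HMZ] = -12/25
[GHR]:[HMZ] = -8/9:-12/25 = 50/27

[GHR]:[HMZ] = 50/27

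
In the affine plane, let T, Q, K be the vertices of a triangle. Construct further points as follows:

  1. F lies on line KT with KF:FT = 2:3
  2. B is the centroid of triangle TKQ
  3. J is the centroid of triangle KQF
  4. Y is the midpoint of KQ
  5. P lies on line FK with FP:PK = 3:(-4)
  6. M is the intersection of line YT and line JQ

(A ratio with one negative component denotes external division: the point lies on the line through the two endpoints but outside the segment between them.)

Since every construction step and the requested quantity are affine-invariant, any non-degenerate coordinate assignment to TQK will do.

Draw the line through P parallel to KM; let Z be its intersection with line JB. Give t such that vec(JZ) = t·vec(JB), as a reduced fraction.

t = 31/4

Set T = (0, 0), Q = (1, 0), K = (0, 1); any affine frame gives the same invariant.
1. F lies on line KT with KF:FT = 2:3 ⇒ F = (0, 3/5)
2. B is the centroid of triangle TKQ ⇒ B = (1/3, 1/3)
3. J is the centroid of triangle KQF ⇒ J = (1/3, 8/15)
4. Y is the midpoint of KQ ⇒ Y = (1/2, 1/2)
5. P lies on line FK with FP:PK = 3:(-4) ⇒ P = (0, -3/5)
6. M is the intersection of line YT and line JQ ⇒ M = (4/9, 4/9)
through P parallel to KM: direction (4/9, -5/9); meets JB at Z = (1/3, -61/60)
Z = J + t·(B−J) with t = 31/4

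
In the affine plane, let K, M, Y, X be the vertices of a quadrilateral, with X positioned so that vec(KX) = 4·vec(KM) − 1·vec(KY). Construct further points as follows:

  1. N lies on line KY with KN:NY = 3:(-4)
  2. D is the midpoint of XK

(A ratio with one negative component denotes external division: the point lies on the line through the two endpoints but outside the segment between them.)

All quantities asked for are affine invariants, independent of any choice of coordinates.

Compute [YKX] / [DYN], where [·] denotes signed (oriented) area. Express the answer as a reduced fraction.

[YKX]:[DYN] = 1/2

Choose coordinates K = (0, 0), M = (1, 0), Y = (0, 1), X = (4, -1).
1. N lies on line KY with KN:NY = 3:(-4) ⇒ N = (0, -3)
2. D is the midpoint of XK ⇒ D = (2, -1/2)
2·[YKX] = 4, 2·[DYN] = 8
[YKX]:[DYN] = 4:8 = 1/2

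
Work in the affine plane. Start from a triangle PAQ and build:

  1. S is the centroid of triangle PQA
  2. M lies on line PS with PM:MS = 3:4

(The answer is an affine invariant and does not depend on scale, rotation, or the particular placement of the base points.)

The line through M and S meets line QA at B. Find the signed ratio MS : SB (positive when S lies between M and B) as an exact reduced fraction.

Work in coordinates with P = (0, 0), A = (1, 0), Q = (0, 1).
1. S is the centroid of triangle PQA ⇒ S = (1/3, 1/3)
2. M lies on line PS with PM:MS = 3:4 ⇒ M = (1/7, 1/7)
line MS meets QA at B = (1/2, 1/2)
S = M + t·(B−M) with t = 8/15, so MS:SB = 8/15:7/15

MS:SB = 8/7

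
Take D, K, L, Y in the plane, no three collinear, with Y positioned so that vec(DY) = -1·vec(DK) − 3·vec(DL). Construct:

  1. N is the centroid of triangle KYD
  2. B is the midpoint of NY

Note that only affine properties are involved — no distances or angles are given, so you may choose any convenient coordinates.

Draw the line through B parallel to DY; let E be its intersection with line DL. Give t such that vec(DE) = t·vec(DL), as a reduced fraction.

Assign D = (0, 0), K = (1, 0), L = (0, 1), Y = (-1, -3) — the answer is frame-independent, so this choice is without loss of generality.
1. N is the centroid of triangle KYD ⇒ N = (0, -1)
2. B is the midpoint of NY ⇒ B = (-1/2, -2)
through B parallel to DY: direction (-1, -3); meets DL at E = (0, -1/2)
E = D + t·(L−D) with t = -1/2

t = -1/2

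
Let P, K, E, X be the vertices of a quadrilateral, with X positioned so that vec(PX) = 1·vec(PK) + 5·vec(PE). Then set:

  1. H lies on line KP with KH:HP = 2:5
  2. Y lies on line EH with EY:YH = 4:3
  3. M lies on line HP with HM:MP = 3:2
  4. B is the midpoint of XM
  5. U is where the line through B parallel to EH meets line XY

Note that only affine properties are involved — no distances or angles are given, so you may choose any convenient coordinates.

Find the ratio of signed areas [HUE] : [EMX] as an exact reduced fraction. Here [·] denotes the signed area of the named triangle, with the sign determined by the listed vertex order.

Set P = (0, 0), K = (1, 0), E = (0, 1), X = (1, 5); any affine frame gives the same invariant.
1. H lies on line KP with KH:HP = 2:5 ⇒ H = (5/7, 0)
2. Y lies on line EH with EY:YH = 4:3 ⇒ Y = (20/49, 3/7)
3. M lies on line HP with HM:MP = 3:2 ⇒ M = (2/7, 0)
4. B is the midpoint of XM ⇒ B = (9/14, 5/2)
5. U is where the line through B parallel to EH meets line XY ⇒ U = (296/441, 155/63)
2·[HUE] = 12/7, 2·[EMX] = 15/7
[HUE]:[EMX] = 12/7:15/7 = 4/5

[HUE]:[EMX] = 4/5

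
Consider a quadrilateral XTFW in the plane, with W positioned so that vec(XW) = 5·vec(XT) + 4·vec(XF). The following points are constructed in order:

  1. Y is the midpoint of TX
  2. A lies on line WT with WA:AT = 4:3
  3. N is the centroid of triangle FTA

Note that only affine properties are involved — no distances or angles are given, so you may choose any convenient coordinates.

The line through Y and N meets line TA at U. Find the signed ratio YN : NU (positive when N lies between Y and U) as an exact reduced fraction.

YN:NU = -1/4

Work in coordinates with X = (0, 0), T = (1, 0), F = (0, 1), W = (5, 4).
1. Y is the midpoint of TX ⇒ Y = (1/2, 0)
2. A lies on line WT with WA:AT = 4:3 ⇒ A = (19/7, 12/7)
3. N is the centroid of triangle FTA ⇒ N = (26/21, 19/21)
line YN meets TA at U = (-12/7, -19/7)
N = Y + t·(U−Y) with t = -1/3, so YN:NU = -1/3:4/3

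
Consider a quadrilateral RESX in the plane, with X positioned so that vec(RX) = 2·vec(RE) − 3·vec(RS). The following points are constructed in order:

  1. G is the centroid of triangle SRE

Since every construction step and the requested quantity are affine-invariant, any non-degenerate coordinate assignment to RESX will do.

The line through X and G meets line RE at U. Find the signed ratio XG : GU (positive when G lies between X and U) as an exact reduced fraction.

Choose coordinates R = (0, 0), E = (1, 0), S = (0, 1), X = (2, -3).
1. G is the centroid of triangle SRE ⇒ G = (1/3, 1/3)
line XG meets RE at U = (1/2, 0)
G = X + t·(U−X) with t = 10/9, so XG:GU = 10/9:-1/9

XG:GU = -10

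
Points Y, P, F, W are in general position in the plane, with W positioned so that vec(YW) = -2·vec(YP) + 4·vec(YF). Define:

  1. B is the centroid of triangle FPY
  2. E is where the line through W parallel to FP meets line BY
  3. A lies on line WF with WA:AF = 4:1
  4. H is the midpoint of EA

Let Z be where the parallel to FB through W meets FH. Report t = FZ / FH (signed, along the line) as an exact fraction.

t = -10/9

Choose coordinates Y = (0, 0), P = (1, 0), F = (0, 1), W = (-2, 4).
1. B is the centroid of triangle FPY ⇒ B = (1/3, 1/3)
2. E is where the line through W parallel to FP meets line BY ⇒ E = (1, 1)
3. A lies on line WF with WA:AF = 4:1 ⇒ A = (-2/5, 8/5)
4. H is the midpoint of EA ⇒ H = (3/10, 13/10)
through W parallel to FB: direction (1/3, -2/3); meets FH at Z = (-1/3, 2/3)
Z = F + t·(H−F) with t = -10/9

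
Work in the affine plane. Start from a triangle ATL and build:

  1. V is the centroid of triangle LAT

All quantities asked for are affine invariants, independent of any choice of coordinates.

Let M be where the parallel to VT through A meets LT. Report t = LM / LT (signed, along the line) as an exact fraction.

Set A = (0, 0), T = (1, 0), L = (0, 1); any affine frame gives the same invariant.
1. V is the centroid of triangle LAT ⇒ V = (1/3, 1/3)
through A parallel to VT: direction (2/3, -1/3); meets LT at M = (2, -1)
M = L + t·(T−L) with t = 2

t = 2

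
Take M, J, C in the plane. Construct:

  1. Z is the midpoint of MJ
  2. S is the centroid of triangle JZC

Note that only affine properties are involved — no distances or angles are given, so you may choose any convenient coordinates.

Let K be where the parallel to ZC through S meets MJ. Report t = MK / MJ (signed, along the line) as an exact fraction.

t = 2/3

Work in coordinates with M = (0, 0), J = (1, 0), C = (0, 1).
1. Z is the midpoint of MJ ⇒ Z = (1/2, 0)
2. S is the centroid of triangle JZC ⇒ S = (1/2, 1/3)
through S parallel to ZC: direction (-1/2, 1); meets MJ at K = (2/3, 0)
K = M + t·(J−M) with t = 2/3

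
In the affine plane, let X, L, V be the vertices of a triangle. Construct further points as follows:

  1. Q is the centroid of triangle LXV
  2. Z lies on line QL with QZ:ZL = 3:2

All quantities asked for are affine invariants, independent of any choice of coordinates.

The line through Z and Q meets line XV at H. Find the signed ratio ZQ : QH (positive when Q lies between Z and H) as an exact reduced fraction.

Choose coordinates X = (0, 0), L = (1, 0), V = (0, 1).
1. Q is the centroid of triangle LXV ⇒ Q = (1/3, 1/3)
2. Z lies on line QL with QZ:ZL = 3:2 ⇒ Z = (11/15, 2/15)
line ZQ meets XV at H = (0, 1/2)
Q = Z + t·(H−Z) with t = 6/11, so ZQ:QH = 6/11:5/11

ZQ:QH = 6/5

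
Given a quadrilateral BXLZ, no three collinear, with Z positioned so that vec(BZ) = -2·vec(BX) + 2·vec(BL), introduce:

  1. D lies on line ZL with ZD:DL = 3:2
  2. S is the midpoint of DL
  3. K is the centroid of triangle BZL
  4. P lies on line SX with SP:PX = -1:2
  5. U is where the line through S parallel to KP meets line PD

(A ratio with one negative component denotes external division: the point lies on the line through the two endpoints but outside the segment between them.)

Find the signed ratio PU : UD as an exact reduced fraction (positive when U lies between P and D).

PU:UD = -9/5

Work in coordinates with B = (0, 0), X = (1, 0), L = (0, 1), Z = (-2, 2).
1. D lies on line ZL with ZD:DL = 3:2 ⇒ D = (-4/5, 7/5)
2. S is the midpoint of DL ⇒ S = (-2/5, 6/5)
3. K is the centroid of triangle BZL ⇒ K = (-2/3, 1)
4. P lies on line SX with SP:PX = -1:2 ⇒ P = (-9/5, 12/5)
5. U is where the line through S parallel to KP meets line PD ⇒ U = (9/20, 3/20)
U = P + t·(D−P) with t = 9/4, so PU:UD = t:(1−t) = 9/4:-5/4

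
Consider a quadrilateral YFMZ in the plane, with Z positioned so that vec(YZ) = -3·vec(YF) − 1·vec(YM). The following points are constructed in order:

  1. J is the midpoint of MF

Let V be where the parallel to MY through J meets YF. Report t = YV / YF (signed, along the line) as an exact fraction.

t = 1/2

Work in coordinates with Y = (0, 0), F = (1, 0), M = (0, 1), Z = (-3, -1).
1. J is the midpoint of MF ⇒ J = (1/2, 1/2)
through J parallel to MY: direction (0, -1); meets YF at V = (1/2, 0)
V = Y + t·(F−Y) with t = 1/2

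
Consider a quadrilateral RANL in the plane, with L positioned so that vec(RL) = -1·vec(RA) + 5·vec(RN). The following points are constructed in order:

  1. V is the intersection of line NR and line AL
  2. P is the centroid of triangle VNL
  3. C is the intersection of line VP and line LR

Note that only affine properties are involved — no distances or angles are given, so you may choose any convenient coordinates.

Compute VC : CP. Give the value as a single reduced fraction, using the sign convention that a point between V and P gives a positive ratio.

VC:CP = -15/7

Choose coordinates R = (0, 0), A = (1, 0), N = (0, 1), L = (-1, 5).
1. V is the intersection of line NR and line AL ⇒ V = (0, 5/2)
2. P is the centroid of triangle VNL ⇒ P = (-1/3, 17/6)
3. C is the intersection of line VP and line LR ⇒ C = (-5/8, 25/8)
C = V + t·(P−V) with t = 15/8, so VC:CP = t:(1−t) = 15/8:-7/8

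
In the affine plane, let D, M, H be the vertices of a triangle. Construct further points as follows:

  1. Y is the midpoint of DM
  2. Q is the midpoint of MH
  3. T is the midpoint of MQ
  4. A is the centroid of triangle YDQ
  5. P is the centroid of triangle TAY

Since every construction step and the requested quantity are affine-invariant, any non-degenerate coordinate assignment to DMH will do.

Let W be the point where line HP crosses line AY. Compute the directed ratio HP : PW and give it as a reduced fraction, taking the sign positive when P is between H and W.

HP:PW = 2

Set D = (0, 0), M = (1, 0), H = (0, 1); any affine frame gives the same invariant.
1. Y is the midpoint of DM ⇒ Y = (1/2, 0)
2. Q is the midpoint of MH ⇒ Q = (1/2, 1/2)
3. T is the midpoint of MQ ⇒ T = (3/4, 1/4)
4. A is the centroid of triangle YDQ ⇒ A = (1/3, 1/6)
5. P is the centroid of triangle TAY ⇒ P = (19/36, 5/36)
line HP meets AY at W = (19/24, -7/24)
P = H + t·(W−H) with t = 2/3, so HP:PW = 2/3:1/3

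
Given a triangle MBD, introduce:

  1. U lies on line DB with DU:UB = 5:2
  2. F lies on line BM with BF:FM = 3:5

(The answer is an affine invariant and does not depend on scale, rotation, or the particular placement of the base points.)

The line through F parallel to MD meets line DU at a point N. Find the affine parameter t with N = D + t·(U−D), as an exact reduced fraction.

Assign M = (0, 0), B = (1, 0), D = (0, 1) — the answer is frame-independent, so this choice is without loss of generality.
1. U lies on line DB with DU:UB = 5:2 ⇒ U = (5/7, 2/7)
2. F lies on line BM with BF:FM = 3:5 ⇒ F = (5/8, 0)
through F parallel to MD: direction (0, 1); meets DU at N = (5/8, 3/8)
N = D + t·(U−D) with t = 7/8

t = 7/8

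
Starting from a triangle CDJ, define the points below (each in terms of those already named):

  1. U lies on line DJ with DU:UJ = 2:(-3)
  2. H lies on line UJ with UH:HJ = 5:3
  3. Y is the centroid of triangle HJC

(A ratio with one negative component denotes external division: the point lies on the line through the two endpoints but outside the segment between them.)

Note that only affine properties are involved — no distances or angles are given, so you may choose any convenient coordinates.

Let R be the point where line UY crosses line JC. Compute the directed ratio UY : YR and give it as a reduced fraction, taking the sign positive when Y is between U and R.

UY:YR = 7

Choose coordinates C = (0, 0), D = (1, 0), J = (0, 1).
1. U lies on line DJ with DU:UJ = 2:(-3) ⇒ U = (3, -2)
2. H lies on line UJ with UH:HJ = 5:3 ⇒ H = (9/8, -1/8)
3. Y is the centroid of triangle HJC ⇒ Y = (3/8, 7/24)
line UY meets JC at R = (0, 13/21)
Y = U + t·(R−U) with t = 7/8, so UY:YR = 7/8:1/8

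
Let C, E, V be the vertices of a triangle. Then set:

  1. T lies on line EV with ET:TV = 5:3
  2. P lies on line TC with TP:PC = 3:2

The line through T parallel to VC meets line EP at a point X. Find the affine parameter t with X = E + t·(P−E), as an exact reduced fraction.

t = 25/34

Work in coordinates with C = (0, 0), E = (1, 0), V = (0, 1).
1. T lies on line EV with ET:TV = 5:3 ⇒ T = (3/8, 5/8)
2. P lies on line TC with TP:PC = 3:2 ⇒ P = (3/20, 1/4)
through T parallel to VC: direction (0, -1); meets EP at X = (3/8, 25/136)
X = E + t·(P−E) with t = 25/34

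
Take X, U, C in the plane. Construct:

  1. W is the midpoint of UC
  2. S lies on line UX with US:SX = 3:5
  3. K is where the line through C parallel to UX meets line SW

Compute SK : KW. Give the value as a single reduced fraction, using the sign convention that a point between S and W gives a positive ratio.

Choose coordinates X = (0, 0), U = (1, 0), C = (0, 1).
1. W is the midpoint of UC ⇒ W = (1/2, 1/2)
2. S lies on line UX with US:SX = 3:5 ⇒ S = (5/8, 0)
3. K is where the line through C parallel to UX meets line SW ⇒ K = (3/8, 1)
K = S + t·(W−S) with t = 2, so SK:KW = t:(1−t) = 2:-1

SK:KW = -2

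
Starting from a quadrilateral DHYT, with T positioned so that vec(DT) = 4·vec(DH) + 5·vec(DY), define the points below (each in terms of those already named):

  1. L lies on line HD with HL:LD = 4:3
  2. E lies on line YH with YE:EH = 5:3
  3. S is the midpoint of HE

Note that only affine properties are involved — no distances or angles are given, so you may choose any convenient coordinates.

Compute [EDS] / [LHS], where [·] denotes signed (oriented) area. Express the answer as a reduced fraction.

[EDS]:[LHS] = 7/4

Choose coordinates D = (0, 0), H = (1, 0), Y = (0, 1), T = (4, 5).
1. L lies on line HD with HL:LD = 4:3 ⇒ L = (3/7, 0)
2. E lies on line YH with YE:EH = 5:3 ⇒ E = (5/8, 3/8)
3. S is the midpoint of HE ⇒ S = (13/16, 3/16)
2·[EDS] = 3/16, 2·[LHS] = 3/28
[EDS]:[LHS] = 3/16:3/28 = 7/4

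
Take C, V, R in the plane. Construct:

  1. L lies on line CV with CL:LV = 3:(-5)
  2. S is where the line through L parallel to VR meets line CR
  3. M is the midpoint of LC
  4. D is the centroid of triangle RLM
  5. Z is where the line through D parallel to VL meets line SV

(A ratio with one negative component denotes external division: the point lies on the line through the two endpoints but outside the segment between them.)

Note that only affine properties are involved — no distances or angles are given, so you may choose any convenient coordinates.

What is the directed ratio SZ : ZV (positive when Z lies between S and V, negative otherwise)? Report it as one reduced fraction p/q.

SZ:ZV = -11/2

Set C = (0, 0), V = (1, 0), R = (0, 1); any affine frame gives the same invariant.
1. L lies on line CV with CL:LV = 3:(-5) ⇒ L = (-3/2, 0)
2. S is where the line through L parallel to VR meets line CR ⇒ S = (0, -3/2)
3. M is the midpoint of LC ⇒ M = (-3/4, 0)
4. D is the centroid of triangle RLM ⇒ D = (-3/4, 1/3)
5. Z is where the line through D parallel to VL meets line SV ⇒ Z = (11/9, 1/3)
Z = S + t·(V−S) with t = 11/9, so SZ:ZV = t:(1−t) = 11/9:-2/9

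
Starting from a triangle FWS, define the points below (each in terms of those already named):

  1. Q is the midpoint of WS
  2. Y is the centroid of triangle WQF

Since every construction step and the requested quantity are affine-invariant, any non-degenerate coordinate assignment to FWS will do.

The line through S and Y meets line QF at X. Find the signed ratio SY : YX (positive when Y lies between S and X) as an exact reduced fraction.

Assign F = (0, 0), W = (1, 0), S = (0, 1) — the answer is frame-independent, so this choice is without loss of generality.
1. Q is the midpoint of WS ⇒ Q = (1/2, 1/2)
2. Y is the centroid of triangle WQF ⇒ Y = (1/2, 1/6)
line SY meets QF at X = (3/8, 3/8)
Y = S + t·(X−S) with t = 4/3, so SY:YX = 4/3:-1/3

SY:YX = -4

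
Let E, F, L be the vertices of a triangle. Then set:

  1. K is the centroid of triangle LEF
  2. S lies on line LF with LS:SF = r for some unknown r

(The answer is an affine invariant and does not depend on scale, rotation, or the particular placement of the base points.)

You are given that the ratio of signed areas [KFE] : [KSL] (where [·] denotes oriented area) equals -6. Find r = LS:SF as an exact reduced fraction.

Assign E = (0, 0), F = (1, 0), L = (0, 1) — the answer is frame-independent, so this choice is without loss of generality.
1. K is the centroid of triangle LEF ⇒ K = (1/3, 1/3)
2. With LS:SF = r, write λ = r/(r+1) so S = L + λ·(F−L); S is affine-linear in λ
Every point depending on S is an affine combination of S and λ-independent points, so each such coordinate is linear in λ; the λ² term in each signed area is a multiple of (F−L)×(F−L) = 0, so 2·[KFE] and 2·[KSL] are each linear in λ. Evaluating at λ=0 and λ=1:
  2·[KFE] = -1/3,   2·[KSL] = 1/3·λ
So [KFE]:[KSL] = (-1/3) / (1/3·λ). Setting this equal to -6:
  -1/3 = -6·(1/3·λ)  ⇒  λ = 1/6
Then r = λ/(1−λ) = (1/6)/(5/6) = 1/5. Check: with r = 1/5, S = (1/6, 5/6) and [KFE]:[KSL] = -6 as required.

r = 1/5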